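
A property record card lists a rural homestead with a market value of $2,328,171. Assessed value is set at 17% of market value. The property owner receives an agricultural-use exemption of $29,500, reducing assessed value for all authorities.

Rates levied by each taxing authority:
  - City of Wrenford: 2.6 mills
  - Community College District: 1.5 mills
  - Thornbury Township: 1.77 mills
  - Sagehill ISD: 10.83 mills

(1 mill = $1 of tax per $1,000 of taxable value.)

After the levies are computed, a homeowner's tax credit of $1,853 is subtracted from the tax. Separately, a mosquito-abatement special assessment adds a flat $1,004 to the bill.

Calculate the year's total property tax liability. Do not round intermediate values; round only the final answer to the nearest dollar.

Assessed value = $2,328,171 × 0.17 = $395,789.07
Taxable value = $395,789.07 − $29,500 = $366,289.07
City of Wrenford: $366,289.07 × 0.0026 = $952.351582
Community College District: $366,289.07 × 0.0015 = $549.433605
Thornbury Township: $366,289.07 × 0.00177 = $648.3316539
Sagehill ISD: $366,289.07 × 0.01083 = $3,966.9106281
Levies subtotal = $6,117.027469
After credit = $6,117.027469 − $1,853 = $4,264.027469
Total = $4,264.027469 + $1,004 = $5,268.027469

$5,268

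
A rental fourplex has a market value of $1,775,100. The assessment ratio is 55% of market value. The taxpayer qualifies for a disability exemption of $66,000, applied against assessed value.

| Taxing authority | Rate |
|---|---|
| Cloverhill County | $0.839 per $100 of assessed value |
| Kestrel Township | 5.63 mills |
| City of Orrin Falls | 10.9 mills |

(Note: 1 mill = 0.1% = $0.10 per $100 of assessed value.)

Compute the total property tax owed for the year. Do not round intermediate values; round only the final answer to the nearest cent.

$22,684.80

Assessed value = $1,775,100 × 0.55 = $976,305
Taxable value = $976,305 − $66,000 = $910,305
Cloverhill County: $910,305 × 0.00839 = $7,637.45895
Kestrel Township: $910,305 × 0.00563 = $5,125.01715
City of Orrin Falls: $910,305 × 0.0109 = $9,922.3245
Total = $22,684.8006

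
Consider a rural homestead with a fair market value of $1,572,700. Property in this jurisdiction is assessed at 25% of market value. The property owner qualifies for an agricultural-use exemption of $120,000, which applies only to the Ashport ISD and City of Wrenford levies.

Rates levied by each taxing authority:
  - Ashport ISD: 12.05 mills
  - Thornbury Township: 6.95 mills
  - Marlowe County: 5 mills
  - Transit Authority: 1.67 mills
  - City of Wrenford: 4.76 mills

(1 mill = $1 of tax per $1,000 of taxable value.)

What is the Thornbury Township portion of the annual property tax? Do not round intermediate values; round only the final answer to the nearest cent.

$2,732.57

Assessed value = $1,572,700 × 0.25 = $393,175
Thornbury Township taxable value = $393,175 (exemption does not apply)
Thornbury Township levy = $393,175 × 0.00695 = $2,732.56625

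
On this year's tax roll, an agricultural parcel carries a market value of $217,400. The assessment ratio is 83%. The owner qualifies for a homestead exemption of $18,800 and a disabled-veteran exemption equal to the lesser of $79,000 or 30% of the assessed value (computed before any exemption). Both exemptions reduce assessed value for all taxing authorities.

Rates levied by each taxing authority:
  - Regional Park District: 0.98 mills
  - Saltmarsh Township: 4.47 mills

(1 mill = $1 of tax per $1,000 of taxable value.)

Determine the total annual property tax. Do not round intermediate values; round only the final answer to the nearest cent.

Assessed value = $217,400 × 0.83 = $180,442
Disabled-veteran exemption = min($79,000, 30% × $180,442) = min($79,000, $54,132.6) = $54,132.6 (percentage binds)
Taxable value = $180,442 − $18,800 − $54,132.6 = $107,509.4
Regional Park District: $107,509.4 × 0.00098 = $105.359212
Saltmarsh Township: $107,509.4 × 0.00447 = $480.567018
Total = $585.92623

$585.93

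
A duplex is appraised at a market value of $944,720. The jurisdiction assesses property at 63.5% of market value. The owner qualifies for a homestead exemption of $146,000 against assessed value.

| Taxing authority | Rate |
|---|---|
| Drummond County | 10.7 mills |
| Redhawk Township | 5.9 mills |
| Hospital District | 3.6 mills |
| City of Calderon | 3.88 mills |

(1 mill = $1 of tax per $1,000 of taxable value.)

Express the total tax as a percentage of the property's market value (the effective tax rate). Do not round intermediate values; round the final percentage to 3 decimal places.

1.157%

Assessed value = $944,720 × 0.635 = $599,897.2
Taxable value = $599,897.2 − $146,000 = $453,897.2
Drummond County: $453,897.2 × 0.0107 = $4,856.70004
Redhawk Township: $453,897.2 × 0.0059 = $2,677.99348
Hospital District: $453,897.2 × 0.0036 = $1,634.02992
City of Calderon: $453,897.2 × 0.00388 = $1,761.121136
Total tax = $10,929.844576
Effective rate = $10,929.844576 ÷ $944,720 = 1.157% of market value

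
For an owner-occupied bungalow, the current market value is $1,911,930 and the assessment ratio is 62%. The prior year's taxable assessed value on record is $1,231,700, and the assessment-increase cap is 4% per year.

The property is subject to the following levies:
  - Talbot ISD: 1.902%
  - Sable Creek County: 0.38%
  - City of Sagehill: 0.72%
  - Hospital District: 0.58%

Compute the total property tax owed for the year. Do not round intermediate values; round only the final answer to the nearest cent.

$42,460.91

Uncapped assessed value = $1,911,930 × 0.62 = $1,185,396.6
Cap limit = $1,231,700 × 1.04 = $1,280,968
Taxable assessed value = min($1,185,396.6, $1,280,968) = $1,185,396.6 (cap does not bind)
Talbot ISD: $1,185,396.6 × 0.01902 = $22,546.243332
Sable Creek County: $1,185,396.6 × 0.0038 = $4,504.50708
City of Sagehill: $1,185,396.6 × 0.0072 = $8,534.85552
Hospital District: $1,185,396.6 × 0.0058 = $6,875.30028
Total = $42,460.906212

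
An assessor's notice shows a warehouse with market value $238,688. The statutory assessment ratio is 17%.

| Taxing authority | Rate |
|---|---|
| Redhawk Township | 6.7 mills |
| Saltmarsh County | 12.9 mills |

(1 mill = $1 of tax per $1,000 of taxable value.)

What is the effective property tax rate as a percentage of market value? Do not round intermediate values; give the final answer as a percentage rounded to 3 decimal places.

Assessed value = $238,688 × 0.17 = $40,576.96
Redhawk Township: $40,576.96 × 0.0067 = $271.865632
Saltmarsh County: $40,576.96 × 0.0129 = $523.442784
Total tax = $795.308416
Effective rate = $795.308416 ÷ $238,688 = 0.333% of market value

0.333%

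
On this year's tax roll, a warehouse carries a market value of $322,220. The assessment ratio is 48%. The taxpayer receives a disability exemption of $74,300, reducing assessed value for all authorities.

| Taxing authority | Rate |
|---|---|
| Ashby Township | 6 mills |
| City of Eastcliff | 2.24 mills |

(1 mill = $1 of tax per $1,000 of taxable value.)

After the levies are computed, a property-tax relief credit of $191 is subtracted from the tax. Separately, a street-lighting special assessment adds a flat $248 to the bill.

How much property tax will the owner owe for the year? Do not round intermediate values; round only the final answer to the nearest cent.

$719.21

Assessed value = $322,220 × 0.48 = $154,665.6
Taxable value = $154,665.6 − $74,300 = $80,365.6
Ashby Township: $80,365.6 × 0.006 = $482.1936
City of Eastcliff: $80,365.6 × 0.00224 = $180.018944
Levies subtotal = $662.212544
After credit = $662.212544 − $191 = $471.212544
Total = $471.212544 + $248 = $719.212544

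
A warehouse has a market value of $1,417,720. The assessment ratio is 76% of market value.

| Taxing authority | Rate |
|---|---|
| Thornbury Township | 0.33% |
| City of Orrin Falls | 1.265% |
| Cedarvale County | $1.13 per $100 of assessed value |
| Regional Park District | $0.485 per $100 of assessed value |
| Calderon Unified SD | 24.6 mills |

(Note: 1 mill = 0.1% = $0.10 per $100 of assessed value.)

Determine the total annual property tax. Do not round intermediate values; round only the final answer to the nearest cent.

Assessed value = $1,417,720 × 0.76 = $1,077,467.2
Thornbury Township: $1,077,467.2 × 0.0033 = $3,555.64176
City of Orrin Falls: $1,077,467.2 × 0.01265 = $13,629.96008
Cedarvale County: $1,077,467.2 × 0.0113 = $12,175.37936
Regional Park District: $1,077,467.2 × 0.00485 = $5,225.71592
Calderon Unified SD: $1,077,467.2 × 0.0246 = $26,505.69312
Total = $61,092.39024

$61,092.39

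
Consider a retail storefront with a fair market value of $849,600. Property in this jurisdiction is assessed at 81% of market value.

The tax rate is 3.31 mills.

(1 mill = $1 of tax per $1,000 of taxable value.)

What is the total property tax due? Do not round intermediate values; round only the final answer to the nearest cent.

$2,277.86

Assessed value = $849,600 × 0.81 = $688,176
Tax = $688,176 × 0.00331 = $2,277.86256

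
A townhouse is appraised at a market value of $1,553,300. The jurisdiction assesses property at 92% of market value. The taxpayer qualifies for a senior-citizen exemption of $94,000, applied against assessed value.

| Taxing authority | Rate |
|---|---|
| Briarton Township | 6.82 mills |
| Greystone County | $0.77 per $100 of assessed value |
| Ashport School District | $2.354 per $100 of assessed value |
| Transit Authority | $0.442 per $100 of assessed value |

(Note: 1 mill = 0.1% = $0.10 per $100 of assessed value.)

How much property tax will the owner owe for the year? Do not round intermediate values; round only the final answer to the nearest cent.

$56,712.33

Assessed value = $1,553,300 × 0.92 = $1,429,036
Taxable value = $1,429,036 − $94,000 = $1,335,036
Briarton Township: $1,335,036 × 0.00682 = $9,104.94552
Greystone County: $1,335,036 × 0.0077 = $10,279.7772
Ashport School District: $1,335,036 × 0.02354 = $31,426.74744
Transit Authority: $1,335,036 × 0.00442 = $5,900.85912
Total = $56,712.32928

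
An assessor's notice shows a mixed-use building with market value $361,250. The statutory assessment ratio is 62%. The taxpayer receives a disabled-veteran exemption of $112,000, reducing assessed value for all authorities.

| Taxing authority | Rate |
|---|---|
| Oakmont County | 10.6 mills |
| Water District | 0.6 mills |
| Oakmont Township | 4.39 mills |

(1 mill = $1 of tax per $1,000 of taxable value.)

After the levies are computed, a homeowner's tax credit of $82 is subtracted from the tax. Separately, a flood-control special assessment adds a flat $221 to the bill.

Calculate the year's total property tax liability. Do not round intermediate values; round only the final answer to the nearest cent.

Assessed value = $361,250 × 0.62 = $223,975
Taxable value = $223,975 − $112,000 = $111,975
Oakmont County: $111,975 × 0.0106 = $1,186.935
Water District: $111,975 × 0.0006 = $67.185
Oakmont Township: $111,975 × 0.00439 = $491.57025
Levies subtotal = $1,745.69025
After credit = $1,745.69025 − $82 = $1,663.69025
Total = $1,663.69025 + $221 = $1,884.69025

$1,884.69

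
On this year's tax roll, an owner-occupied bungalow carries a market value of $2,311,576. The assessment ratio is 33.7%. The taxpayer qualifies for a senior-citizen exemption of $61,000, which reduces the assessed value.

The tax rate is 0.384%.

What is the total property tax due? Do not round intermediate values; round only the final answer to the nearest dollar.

Assessed value = $2,311,576 × 0.337 = $779,001.112
Taxable value = $779,001.112 − $61,000 = $718,001.112
Tax = $718,001.112 × 0.00384 = $2,757.12427008

$2,757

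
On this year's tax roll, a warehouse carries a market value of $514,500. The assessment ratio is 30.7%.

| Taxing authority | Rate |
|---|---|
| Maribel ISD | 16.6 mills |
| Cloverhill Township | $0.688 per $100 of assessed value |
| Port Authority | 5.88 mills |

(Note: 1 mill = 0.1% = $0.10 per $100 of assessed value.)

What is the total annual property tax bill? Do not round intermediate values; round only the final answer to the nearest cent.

Assessed value = $514,500 × 0.307 = $157,951.5
Maribel ISD: $157,951.5 × 0.0166 = $2,621.9949
Cloverhill Township: $157,951.5 × 0.00688 = $1,086.70632
Port Authority: $157,951.5 × 0.00588 = $928.75482
Total = $4,637.45604

$4,637.46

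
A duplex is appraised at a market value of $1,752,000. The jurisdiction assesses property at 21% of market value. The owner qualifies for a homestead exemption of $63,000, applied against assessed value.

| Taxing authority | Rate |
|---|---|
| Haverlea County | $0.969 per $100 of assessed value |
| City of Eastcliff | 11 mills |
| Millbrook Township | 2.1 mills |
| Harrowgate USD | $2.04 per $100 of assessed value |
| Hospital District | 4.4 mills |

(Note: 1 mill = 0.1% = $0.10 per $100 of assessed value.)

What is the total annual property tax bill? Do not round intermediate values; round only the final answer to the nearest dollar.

Assessed value = $1,752,000 × 0.21 = $367,920
Taxable value = $367,920 − $63,000 = $304,920
Haverlea County: $304,920 × 0.00969 = $2,954.6748
City of Eastcliff: $304,920 × 0.011 = $3,354.12
Millbrook Township: $304,920 × 0.0021 = $640.332
Harrowgate USD: $304,920 × 0.0204 = $6,220.368
Hospital District: $304,920 × 0.0044 = $1,341.648
Total = $14,511.1428

$14,511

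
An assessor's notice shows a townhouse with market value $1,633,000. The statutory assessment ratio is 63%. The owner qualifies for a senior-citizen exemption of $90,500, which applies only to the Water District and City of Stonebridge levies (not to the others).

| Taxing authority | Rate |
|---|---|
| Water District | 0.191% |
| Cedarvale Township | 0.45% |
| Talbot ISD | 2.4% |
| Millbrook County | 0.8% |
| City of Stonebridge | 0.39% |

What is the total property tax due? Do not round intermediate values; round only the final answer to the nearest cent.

Assessed value = $1,633,000 × 0.63 = $1,028,790
Water District: ($1,028,790 − $90,500) × 0.00191 = $938,290 × 0.00191 = $1,792.1339
Cedarvale Township: $1,028,790 × 0.0045 = $4,629.555
Talbot ISD: $1,028,790 × 0.024 = $24,690.96
Millbrook County: $1,028,790 × 0.008 = $8,230.32
City of Stonebridge: ($1,028,790 − $90,500) × 0.0039 = $938,290 × 0.0039 = $3,659.331
Total = $43,002.2999

$43,002.30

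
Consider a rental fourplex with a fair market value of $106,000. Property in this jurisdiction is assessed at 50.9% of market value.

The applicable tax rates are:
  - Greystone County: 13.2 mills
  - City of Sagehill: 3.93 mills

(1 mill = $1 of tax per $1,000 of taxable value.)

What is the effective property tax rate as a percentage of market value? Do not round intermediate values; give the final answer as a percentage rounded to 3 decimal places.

0.872%

Assessed value = $106,000 × 0.509 = $53,954
Greystone County: $53,954 × 0.0132 = $712.1928
City of Sagehill: $53,954 × 0.00393 = $212.03922
Total tax = $924.23202
Effective rate = $924.23202 ÷ $106,000 = 0.872% of market value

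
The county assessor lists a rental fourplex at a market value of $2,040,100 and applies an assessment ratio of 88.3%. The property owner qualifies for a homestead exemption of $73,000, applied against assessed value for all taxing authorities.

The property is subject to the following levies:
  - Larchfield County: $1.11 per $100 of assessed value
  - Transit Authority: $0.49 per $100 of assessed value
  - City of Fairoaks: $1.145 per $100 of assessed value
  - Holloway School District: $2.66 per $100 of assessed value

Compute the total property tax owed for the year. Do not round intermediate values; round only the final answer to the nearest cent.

$93,420.47

Assessed value = $2,040,100 × 0.883 = $1,801,408.3
Taxable value = $1,801,408.3 − $73,000 = $1,728,408.3
Larchfield County: $1,728,408.3 × 0.0111 = $19,185.33213
Transit Authority: $1,728,408.3 × 0.0049 = $8,469.20067
City of Fairoaks: $1,728,408.3 × 0.01145 = $19,790.275035
Holloway School District: $1,728,408.3 × 0.0266 = $45,975.66078
Total = $19,185.33213 + $8,469.20067 + $19,790.275035 + $45,975.66078 = $93,420.468615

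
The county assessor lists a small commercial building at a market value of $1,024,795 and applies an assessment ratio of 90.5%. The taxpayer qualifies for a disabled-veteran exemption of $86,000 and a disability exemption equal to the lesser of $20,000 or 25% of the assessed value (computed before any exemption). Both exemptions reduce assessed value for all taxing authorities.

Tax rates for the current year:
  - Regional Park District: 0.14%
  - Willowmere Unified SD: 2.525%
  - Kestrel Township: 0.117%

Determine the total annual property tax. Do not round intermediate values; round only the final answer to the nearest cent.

Assessed value = $1,024,795 × 0.905 = $927,439.475
Disability exemption = min($20,000, 25% × $927,439.475) = min($20,000, $231,859.86875) = $20,000 (dollar cap binds)
Taxable value = $927,439.475 − $86,000 − $20,000 = $821,439.475
Regional Park District: $821,439.475 × 0.0014 = $1,150.015265
Willowmere Unified SD: $821,439.475 × 0.02525 = $20,741.34674375
Kestrel Township: $821,439.475 × 0.00117 = $961.08418575
Total = $22,852.4461945

$22,852.45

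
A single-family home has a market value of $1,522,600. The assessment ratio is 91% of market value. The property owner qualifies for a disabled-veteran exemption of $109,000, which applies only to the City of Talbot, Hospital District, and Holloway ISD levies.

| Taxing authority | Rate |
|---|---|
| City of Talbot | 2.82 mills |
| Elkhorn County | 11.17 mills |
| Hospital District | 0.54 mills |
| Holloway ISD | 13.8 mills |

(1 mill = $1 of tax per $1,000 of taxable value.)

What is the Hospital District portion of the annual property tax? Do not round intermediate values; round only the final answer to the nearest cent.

$689.35

Assessed value = $1,522,600 × 0.91 = $1,385,566
Hospital District taxable value = $1,385,566 − $109,000 = $1,276,566
Hospital District levy = $1,276,566 × 0.00054 = $689.34564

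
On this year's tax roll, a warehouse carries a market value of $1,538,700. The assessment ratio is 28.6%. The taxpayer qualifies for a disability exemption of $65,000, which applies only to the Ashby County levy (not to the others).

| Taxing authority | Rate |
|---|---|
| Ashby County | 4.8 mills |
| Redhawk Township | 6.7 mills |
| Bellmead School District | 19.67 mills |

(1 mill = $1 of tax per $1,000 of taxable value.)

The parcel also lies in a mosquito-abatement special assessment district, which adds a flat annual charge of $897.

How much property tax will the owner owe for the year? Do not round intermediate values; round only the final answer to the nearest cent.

$14,301.93

Assessed value = $1,538,700 × 0.286 = $440,068.2
Ashby County: ($440,068.2 − $65,000) × 0.0048 = $375,068.2 × 0.0048 = $1,800.32736
Redhawk Township: $440,068.2 × 0.0067 = $2,948.45694
Bellmead School District: $440,068.2 × 0.01967 = $8,656.141494
Levies subtotal = $13,404.925794
Total = $13,404.925794 + $897 = $14,301.925794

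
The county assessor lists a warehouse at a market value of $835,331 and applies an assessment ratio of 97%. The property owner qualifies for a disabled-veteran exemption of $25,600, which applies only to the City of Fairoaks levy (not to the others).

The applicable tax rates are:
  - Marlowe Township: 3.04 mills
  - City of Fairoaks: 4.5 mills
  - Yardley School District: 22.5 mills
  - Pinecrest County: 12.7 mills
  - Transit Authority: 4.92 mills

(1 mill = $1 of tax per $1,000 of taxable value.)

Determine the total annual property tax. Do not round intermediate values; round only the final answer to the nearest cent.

Assessed value = $835,331 × 0.97 = $810,271.07
Marlowe Township: $810,271.07 × 0.00304 = $2,463.2240528
City of Fairoaks: ($810,271.07 − $25,600) × 0.0045 = $784,671.07 × 0.0045 = $3,531.019815
Yardley School District: $810,271.07 × 0.0225 = $18,231.099075
Pinecrest County: $810,271.07 × 0.0127 = $10,290.442589
Transit Authority: $810,271.07 × 0.00492 = $3,986.5336644
Total = $38,502.3191962

$38,502.32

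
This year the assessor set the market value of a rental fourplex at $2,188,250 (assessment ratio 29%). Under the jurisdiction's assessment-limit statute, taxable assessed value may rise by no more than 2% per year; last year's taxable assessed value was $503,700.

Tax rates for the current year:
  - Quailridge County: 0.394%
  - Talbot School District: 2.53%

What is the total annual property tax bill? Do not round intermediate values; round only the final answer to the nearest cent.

$15,022.75

Uncapped assessed value = $2,188,250 × 0.29 = $634,592.5
Cap limit = $503,700 × 1.02 = $513,774
Taxable assessed value = min($634,592.5, $513,774) = $513,774 (cap binds)
Quailridge County: $513,774 × 0.00394 = $2,024.26956
Talbot School District: $513,774 × 0.0253 = $12,998.4822
Total = $15,022.75176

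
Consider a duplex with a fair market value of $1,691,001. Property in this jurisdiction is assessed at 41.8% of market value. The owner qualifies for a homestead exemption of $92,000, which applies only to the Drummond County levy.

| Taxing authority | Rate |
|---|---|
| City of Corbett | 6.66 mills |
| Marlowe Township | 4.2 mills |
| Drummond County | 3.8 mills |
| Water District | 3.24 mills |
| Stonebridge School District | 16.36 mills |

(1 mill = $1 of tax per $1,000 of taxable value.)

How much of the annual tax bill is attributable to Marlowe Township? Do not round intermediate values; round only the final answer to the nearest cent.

Assessed value = $1,691,001 × 0.418 = $706,838.418
Marlowe Township taxable value = $706,838.418 (exemption does not apply)
Marlowe Township levy = $706,838.418 × 0.0042 = $2,968.7213556

$2,968.72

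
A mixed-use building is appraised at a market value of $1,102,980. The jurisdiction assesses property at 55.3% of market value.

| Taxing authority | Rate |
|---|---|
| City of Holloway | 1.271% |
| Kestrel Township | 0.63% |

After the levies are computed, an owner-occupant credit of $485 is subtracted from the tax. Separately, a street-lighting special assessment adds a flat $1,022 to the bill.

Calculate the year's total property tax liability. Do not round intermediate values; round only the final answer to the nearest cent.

$12,132.11

Assessed value = $1,102,980 × 0.553 = $609,947.94
City of Holloway: $609,947.94 × 0.01271 = $7,752.4383174
Kestrel Township: $609,947.94 × 0.0063 = $3,842.672022
Levies subtotal = $11,595.1103394
After credit = $11,595.1103394 − $485 = $11,110.1103394
Total = $11,110.1103394 + $1,022 = $12,132.1103394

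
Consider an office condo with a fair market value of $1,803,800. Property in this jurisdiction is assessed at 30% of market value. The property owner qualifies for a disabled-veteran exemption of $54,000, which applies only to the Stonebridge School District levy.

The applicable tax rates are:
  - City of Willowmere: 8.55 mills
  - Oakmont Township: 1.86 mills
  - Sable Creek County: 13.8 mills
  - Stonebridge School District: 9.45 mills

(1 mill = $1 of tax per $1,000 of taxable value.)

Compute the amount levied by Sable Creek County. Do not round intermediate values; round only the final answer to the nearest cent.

$7,467.73

Assessed value = $1,803,800 × 0.3 = $541,140
Sable Creek County taxable value = $541,140 (exemption does not apply)
Sable Creek County levy = $541,140 × 0.0138 = $7,467.732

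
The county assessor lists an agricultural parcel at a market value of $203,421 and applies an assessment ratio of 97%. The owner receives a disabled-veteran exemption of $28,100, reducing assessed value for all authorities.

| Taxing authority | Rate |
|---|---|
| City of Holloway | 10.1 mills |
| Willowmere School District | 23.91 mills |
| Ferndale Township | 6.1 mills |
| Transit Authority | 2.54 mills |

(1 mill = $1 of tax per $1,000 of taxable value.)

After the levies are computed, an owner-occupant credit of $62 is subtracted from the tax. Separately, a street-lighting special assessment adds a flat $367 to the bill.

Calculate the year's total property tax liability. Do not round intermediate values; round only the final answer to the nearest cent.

$7,522.16

Assessed value = $203,421 × 0.97 = $197,318.37
Taxable value = $197,318.37 − $28,100 = $169,218.37
City of Holloway: $169,218.37 × 0.0101 = $1,709.105537
Willowmere School District: $169,218.37 × 0.02391 = $4,046.0112267
Ferndale Township: $169,218.37 × 0.0061 = $1,032.232057
Transit Authority: $169,218.37 × 0.00254 = $429.8146598
Levies subtotal = $7,217.1634805
After credit = $7,217.1634805 − $62 = $7,155.1634805
Total = $7,155.1634805 + $367 = $7,522.1634805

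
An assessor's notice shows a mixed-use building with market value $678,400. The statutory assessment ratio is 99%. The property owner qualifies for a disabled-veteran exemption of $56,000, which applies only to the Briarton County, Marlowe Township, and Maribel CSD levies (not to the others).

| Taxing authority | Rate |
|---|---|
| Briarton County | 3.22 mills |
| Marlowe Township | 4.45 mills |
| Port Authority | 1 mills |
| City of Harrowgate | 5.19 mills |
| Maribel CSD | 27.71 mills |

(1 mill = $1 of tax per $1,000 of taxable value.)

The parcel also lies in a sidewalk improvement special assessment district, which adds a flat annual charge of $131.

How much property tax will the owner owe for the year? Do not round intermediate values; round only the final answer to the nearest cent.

Assessed value = $678,400 × 0.99 = $671,616
Briarton County: ($671,616 − $56,000) × 0.00322 = $615,616 × 0.00322 = $1,982.28352
Marlowe Township: ($671,616 − $56,000) × 0.00445 = $615,616 × 0.00445 = $2,739.4912
Port Authority: $671,616 × 0.001 = $671.616
City of Harrowgate: $671,616 × 0.00519 = $3,485.68704
Maribel CSD: ($671,616 − $56,000) × 0.02771 = $615,616 × 0.02771 = $17,058.71936
Levies subtotal = $25,937.79712
Total = $25,937.79712 + $131 = $26,068.79712

$26,068.80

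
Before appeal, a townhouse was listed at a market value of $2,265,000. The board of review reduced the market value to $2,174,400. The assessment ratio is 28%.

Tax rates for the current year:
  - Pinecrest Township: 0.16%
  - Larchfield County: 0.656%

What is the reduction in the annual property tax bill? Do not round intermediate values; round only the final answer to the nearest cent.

Old assessed value = $2,265,000 × 0.28 = $634,200
New assessed value = $2,174,400 × 0.28 = $608,832
Combined rate = 0.0016 + 0.00656 = 0.00816
Old tax = $634,200 × 0.00816 = $5,175.072
New tax = $608,832 × 0.00816 = $4,968.06912
Reduction = $5,175.072 − $4,968.06912 = $207.00288

$207.00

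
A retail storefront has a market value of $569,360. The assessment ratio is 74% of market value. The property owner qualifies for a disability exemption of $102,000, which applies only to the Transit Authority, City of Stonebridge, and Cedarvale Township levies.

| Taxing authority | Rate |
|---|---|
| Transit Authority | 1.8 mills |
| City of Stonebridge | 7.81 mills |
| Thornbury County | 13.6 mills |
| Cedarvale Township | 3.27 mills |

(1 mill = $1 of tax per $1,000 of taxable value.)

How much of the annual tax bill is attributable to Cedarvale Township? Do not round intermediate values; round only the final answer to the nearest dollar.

Assessed value = $569,360 × 0.74 = $421,326.4
Cedarvale Township taxable value = $421,326.4 − $102,000 = $319,326.4
Cedarvale Township levy = $319,326.4 × 0.00327 = $1,044.197328

$1,044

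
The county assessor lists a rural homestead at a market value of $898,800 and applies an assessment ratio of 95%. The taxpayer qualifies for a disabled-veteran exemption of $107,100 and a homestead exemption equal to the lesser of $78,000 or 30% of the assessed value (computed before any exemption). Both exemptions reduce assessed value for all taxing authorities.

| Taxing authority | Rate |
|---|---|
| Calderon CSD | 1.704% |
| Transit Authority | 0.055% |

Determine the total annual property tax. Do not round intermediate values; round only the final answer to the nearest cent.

$11,763.49

Assessed value = $898,800 × 0.95 = $853,860
Homestead exemption = min($78,000, 30% × $853,860) = min($78,000, $256,158) = $78,000 (dollar cap binds)
Taxable value = $853,860 − $107,100 − $78,000 = $668,760
Calderon CSD: $668,760 × 0.01704 = $11,395.6704
Transit Authority: $668,760 × 0.00055 = $367.818
Total = $11,763.4884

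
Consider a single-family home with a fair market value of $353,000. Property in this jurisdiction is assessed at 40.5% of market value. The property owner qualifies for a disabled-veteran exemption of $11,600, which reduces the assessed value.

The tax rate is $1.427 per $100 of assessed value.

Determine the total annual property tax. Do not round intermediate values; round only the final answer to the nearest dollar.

$1,875

Assessed value = $353,000 × 0.405 = $142,965
Taxable value = $142,965 − $11,600 = $131,365
Tax = $131,365 × 0.01427 = $1,874.57855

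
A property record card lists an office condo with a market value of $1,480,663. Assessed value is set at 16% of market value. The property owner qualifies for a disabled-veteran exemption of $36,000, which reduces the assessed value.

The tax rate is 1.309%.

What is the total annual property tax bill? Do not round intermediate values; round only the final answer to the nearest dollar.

$2,630

Assessed value = $1,480,663 × 0.16 = $236,906.08
Taxable value = $236,906.08 − $36,000 = $200,906.08
Tax = $200,906.08 × 0.01309 = $2,629.8605872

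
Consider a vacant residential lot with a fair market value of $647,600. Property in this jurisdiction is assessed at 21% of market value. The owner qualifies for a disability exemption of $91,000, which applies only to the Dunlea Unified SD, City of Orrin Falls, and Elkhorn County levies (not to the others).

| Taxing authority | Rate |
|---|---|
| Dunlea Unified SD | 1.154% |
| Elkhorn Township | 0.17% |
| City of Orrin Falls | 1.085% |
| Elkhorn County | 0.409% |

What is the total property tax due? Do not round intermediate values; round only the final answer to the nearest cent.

$1,422.69

Assessed value = $647,600 × 0.21 = $135,996
Dunlea Unified SD: ($135,996 − $91,000) × 0.01154 = $44,996 × 0.01154 = $519.25384
Elkhorn Township: $135,996 × 0.0017 = $231.1932
City of Orrin Falls: ($135,996 − $91,000) × 0.01085 = $44,996 × 0.01085 = $488.2066
Elkhorn County: ($135,996 − $91,000) × 0.00409 = $44,996 × 0.00409 = $184.03364
Total = $1,422.68728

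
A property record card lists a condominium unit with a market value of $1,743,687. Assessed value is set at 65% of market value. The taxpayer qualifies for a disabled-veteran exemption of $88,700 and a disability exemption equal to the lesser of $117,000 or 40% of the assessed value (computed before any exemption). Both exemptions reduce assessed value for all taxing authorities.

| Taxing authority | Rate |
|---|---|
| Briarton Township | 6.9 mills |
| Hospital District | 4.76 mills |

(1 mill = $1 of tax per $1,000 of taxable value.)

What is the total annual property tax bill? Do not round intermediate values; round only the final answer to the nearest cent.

$10,816.94

Assessed value = $1,743,687 × 0.65 = $1,133,396.55
Disability exemption = min($117,000, 40% × $1,133,396.55) = min($117,000, $453,358.62) = $117,000 (dollar cap binds)
Taxable value = $1,133,396.55 − $88,700 − $117,000 = $927,696.55
Briarton Township: $927,696.55 × 0.0069 = $6,401.106195
Hospital District: $927,696.55 × 0.00476 = $4,415.835578
Total = $10,816.941773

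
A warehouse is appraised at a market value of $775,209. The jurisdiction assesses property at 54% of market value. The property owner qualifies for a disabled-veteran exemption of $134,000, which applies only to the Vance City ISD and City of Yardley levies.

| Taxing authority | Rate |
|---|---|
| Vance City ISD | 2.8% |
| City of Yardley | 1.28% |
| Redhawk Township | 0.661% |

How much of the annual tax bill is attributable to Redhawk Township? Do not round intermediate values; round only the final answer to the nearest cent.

Assessed value = $775,209 × 0.54 = $418,612.86
Redhawk Township taxable value = $418,612.86 (exemption does not apply)
Redhawk Township levy = $418,612.86 × 0.00661 = $2,767.0310046

$2,767.03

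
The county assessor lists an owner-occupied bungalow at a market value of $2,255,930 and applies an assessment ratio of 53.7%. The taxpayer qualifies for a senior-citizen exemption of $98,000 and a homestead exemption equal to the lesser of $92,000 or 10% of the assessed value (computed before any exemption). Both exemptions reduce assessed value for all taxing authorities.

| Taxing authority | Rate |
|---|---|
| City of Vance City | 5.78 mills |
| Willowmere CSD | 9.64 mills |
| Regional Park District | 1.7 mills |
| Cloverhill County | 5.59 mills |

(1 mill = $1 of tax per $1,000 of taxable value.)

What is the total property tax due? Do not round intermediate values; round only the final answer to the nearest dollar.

Assessed value = $2,255,930 × 0.537 = $1,211,434.41
Homestead exemption = min($92,000, 10% × $1,211,434.41) = min($92,000, $121,143.441) = $92,000 (dollar cap binds)
Taxable value = $1,211,434.41 − $98,000 − $92,000 = $1,021,434.41
City of Vance City: $1,021,434.41 × 0.00578 = $5,903.8908898
Willowmere CSD: $1,021,434.41 × 0.00964 = $9,846.6277124
Regional Park District: $1,021,434.41 × 0.0017 = $1,736.438497
Cloverhill County: $1,021,434.41 × 0.00559 = $5,709.8183519
Total = $23,196.7754511

$23,197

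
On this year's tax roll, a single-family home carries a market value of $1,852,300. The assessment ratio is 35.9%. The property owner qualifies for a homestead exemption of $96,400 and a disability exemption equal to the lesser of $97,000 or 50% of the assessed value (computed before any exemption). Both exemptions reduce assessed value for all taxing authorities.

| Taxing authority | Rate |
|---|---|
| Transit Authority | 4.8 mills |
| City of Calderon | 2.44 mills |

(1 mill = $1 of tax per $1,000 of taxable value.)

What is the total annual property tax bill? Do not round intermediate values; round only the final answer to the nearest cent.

Assessed value = $1,852,300 × 0.359 = $664,975.7
Disability exemption = min($97,000, 50% × $664,975.7) = min($97,000, $332,487.85) = $97,000 (dollar cap binds)
Taxable value = $664,975.7 − $96,400 − $97,000 = $471,575.7
Transit Authority: $471,575.7 × 0.0048 = $2,263.56336
City of Calderon: $471,575.7 × 0.00244 = $1,150.644708
Total = $3,414.208068

$3,414.21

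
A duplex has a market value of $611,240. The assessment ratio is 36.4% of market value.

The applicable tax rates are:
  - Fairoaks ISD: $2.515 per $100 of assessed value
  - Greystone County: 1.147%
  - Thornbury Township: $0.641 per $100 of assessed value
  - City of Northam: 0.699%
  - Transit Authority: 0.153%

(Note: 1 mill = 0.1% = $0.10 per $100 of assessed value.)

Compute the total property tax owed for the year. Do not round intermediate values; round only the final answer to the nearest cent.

Assessed value = $611,240 × 0.364 = $222,491.36
Fairoaks ISD: $222,491.36 × 0.02515 = $5,595.657704
Greystone County: $222,491.36 × 0.01147 = $2,551.9758992
Thornbury Township: $222,491.36 × 0.00641 = $1,426.1696176
City of Northam: $222,491.36 × 0.00699 = $1,555.2146064
Transit Authority: $222,491.36 × 0.00153 = $340.4117808
Total = $11,469.429608

$11,469.43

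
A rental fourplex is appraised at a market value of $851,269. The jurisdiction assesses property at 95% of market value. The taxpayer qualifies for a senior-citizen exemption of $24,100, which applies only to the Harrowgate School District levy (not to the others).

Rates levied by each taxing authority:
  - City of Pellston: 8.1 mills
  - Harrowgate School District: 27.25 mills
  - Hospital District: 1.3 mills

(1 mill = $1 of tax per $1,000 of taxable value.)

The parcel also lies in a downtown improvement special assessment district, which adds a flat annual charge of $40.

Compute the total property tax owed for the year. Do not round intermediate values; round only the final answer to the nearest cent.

$29,022.33

Assessed value = $851,269 × 0.95 = $808,705.55
City of Pellston: $808,705.55 × 0.0081 = $6,550.514955
Harrowgate School District: ($808,705.55 − $24,100) × 0.02725 = $784,605.55 × 0.02725 = $21,380.5012375
Hospital District: $808,705.55 × 0.0013 = $1,051.317215
Levies subtotal = $28,982.3334075
Total = $28,982.3334075 + $40 = $29,022.3334075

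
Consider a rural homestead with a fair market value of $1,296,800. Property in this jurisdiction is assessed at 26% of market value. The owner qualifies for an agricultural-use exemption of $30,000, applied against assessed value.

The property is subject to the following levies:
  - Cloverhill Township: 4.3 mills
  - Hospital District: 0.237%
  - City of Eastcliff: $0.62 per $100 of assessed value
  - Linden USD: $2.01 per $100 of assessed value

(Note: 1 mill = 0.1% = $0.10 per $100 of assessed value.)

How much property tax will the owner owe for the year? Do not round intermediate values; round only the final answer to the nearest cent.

$10,127.33

Assessed value = $1,296,800 × 0.26 = $337,168
Taxable value = $337,168 − $30,000 = $307,168
Cloverhill Township: $307,168 × 0.0043 = $1,320.8224
Hospital District: $307,168 × 0.00237 = $727.98816
City of Eastcliff: $307,168 × 0.0062 = $1,904.4416
Linden USD: $307,168 × 0.0201 = $6,174.0768
Total = $10,127.32896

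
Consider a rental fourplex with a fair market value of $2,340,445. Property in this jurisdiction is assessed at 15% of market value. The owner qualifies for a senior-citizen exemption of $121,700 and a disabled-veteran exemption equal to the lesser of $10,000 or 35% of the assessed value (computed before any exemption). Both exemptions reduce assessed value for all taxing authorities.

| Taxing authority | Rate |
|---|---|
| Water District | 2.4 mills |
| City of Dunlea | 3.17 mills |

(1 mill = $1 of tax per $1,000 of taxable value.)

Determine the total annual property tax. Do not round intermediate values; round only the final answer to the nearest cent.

Assessed value = $2,340,445 × 0.15 = $351,066.75
Disabled-veteran exemption = min($10,000, 35% × $351,066.75) = min($10,000, $122,873.3625) = $10,000 (dollar cap binds)
Taxable value = $351,066.75 − $121,700 − $10,000 = $219,366.75
Water District: $219,366.75 × 0.0024 = $526.4802
City of Dunlea: $219,366.75 × 0.00317 = $695.3925975
Total = $1,221.8727975

$1,221.87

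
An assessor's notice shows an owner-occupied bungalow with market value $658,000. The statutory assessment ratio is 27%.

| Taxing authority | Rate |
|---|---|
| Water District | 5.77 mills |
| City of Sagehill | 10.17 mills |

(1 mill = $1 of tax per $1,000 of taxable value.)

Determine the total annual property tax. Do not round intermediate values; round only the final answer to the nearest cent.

Assessed value = $658,000 × 0.27 = $177,660
Water District: $177,660 × 0.00577 = $1,025.0982
City of Sagehill: $177,660 × 0.01017 = $1,806.8022
Total = $1,025.0982 + $1,806.8022 = $2,831.9004

$2,831.90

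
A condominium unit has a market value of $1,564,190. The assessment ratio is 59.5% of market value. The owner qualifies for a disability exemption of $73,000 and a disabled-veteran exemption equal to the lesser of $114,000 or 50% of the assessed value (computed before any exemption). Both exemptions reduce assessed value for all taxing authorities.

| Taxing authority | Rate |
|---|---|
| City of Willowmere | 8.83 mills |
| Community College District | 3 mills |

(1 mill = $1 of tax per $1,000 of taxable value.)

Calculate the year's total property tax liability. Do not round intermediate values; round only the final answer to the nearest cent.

Assessed value = $1,564,190 × 0.595 = $930,693.05
Disabled-veteran exemption = min($114,000, 50% × $930,693.05) = min($114,000, $465,346.525) = $114,000 (dollar cap binds)
Taxable value = $930,693.05 − $73,000 − $114,000 = $743,693.05
City of Willowmere: $743,693.05 × 0.00883 = $6,566.8096315
Community College District: $743,693.05 × 0.003 = $2,231.07915
Total = $8,797.8887815

$8,797.89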